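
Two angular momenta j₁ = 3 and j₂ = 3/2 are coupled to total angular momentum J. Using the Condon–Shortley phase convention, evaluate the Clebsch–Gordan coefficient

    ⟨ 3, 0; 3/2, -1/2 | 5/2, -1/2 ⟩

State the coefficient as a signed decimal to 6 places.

-0.414039  (= −√(6/35))

j₁+j₂−J=2  J+j₁−j₂=4  J−j₁+j₂=1  j₁+j₂+J+1=8
(j₁±m₁, j₂±m₂, J±M) = (3,3,1,2,2,3)
P² = 216/35
sum k=0..1:
  [0] +1/12 = 1/12
  [1] −1/4 = -1/4
S = -1/6
C² = P²·S² = 6/35 ; C = -0.414039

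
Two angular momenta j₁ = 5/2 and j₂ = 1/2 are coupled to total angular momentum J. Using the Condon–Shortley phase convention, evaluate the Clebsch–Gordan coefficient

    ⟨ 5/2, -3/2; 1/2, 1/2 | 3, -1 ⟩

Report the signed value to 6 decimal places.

j₁+j₂−J=0  J+j₁−j₂=5  J−j₁+j₂=1  j₁+j₂+J+1=7
(j₁±m₁, j₂±m₂, J±M) = (1,4,1,0,2,4)
P² = 192
sum k=0..0:
  [0] +1/24 = 1/24
S = 1/24
C² = P²·S² = 1/3 ; C = +0.577350

+√(1/3) ≈ +0.577350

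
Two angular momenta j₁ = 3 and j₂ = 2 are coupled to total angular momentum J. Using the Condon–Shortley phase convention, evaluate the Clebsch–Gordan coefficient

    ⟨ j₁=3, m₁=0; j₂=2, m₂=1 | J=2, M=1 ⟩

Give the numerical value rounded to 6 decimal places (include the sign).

√[5·3!3!1!/8! · 3!3!3!1!3!1!] = √(81/14)
  +(−1)^2/∏(2,1,1,1,2,0)! = 1/4  (running 1/4)
  +(−1)^3/∏(3,0,0,0,3,1)! = -1/36  (running 2/9)
⟨..|..⟩ = √(81/14)·(2/9) = +0.534522

+0.534522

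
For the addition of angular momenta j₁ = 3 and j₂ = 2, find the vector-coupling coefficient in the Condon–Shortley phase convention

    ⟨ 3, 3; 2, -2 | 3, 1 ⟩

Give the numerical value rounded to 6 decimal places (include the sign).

+√(1/6) = +0.408248

triangle: 2!·4!·2!/9! = 96/362880
(j±m)!: 6!·0!·0!·4!·4!·2! = 829440
prefactor² = (2J+1)·Δ·N² = 1536
  k=0: +1/(0!·2!·0!·0!·4!·2!) = 1/96
Σ = 1/96  ⇒  CG² = 1536·1/96² = 1/6
CG = +√(1/6) = +0.408248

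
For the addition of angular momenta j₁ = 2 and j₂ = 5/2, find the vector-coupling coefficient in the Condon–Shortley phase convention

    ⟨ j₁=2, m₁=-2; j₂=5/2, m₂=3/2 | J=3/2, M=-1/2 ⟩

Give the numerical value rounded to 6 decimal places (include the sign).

√[4·3!1!2!/7! · 0!4!4!1!1!2!] = √(384/35)
  +(−1)^3/∏(3,0,1,1,0,1)! = -1/6  (running -1/6)
⟨..|..⟩ = √(384/35)·(-1/6) = -0.552052

−√(32/105) = -0.552052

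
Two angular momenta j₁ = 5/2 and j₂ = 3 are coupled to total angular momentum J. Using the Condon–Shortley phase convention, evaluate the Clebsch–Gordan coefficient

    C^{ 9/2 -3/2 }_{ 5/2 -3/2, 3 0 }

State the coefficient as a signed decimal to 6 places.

−√(45/154) = -0.540562

triangle: 1!·4!·5!/11! = 2880/39916800
(j±m)!: 1!·4!·3!·3!·3!·6! = 3732480
prefactor² = (2J+1)·Δ·N² = 207360/77
  k=0: +1/(0!·1!·4!·3!·0!·2!) = 1/288
  k=1: −1/(1!·0!·3!·2!·1!·3!) = -1/72
Σ = -1/96  ⇒  CG² = 207360/77·(-1/96)² = 45/154
CG = −√(45/154) = -0.540562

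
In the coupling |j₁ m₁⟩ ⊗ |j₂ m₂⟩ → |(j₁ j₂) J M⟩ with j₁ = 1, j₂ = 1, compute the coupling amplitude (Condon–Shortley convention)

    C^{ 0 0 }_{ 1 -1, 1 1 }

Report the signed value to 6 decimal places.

+0.577350  (= +√(1/3))

j₁+j₂−J=2  J+j₁−j₂=0  J−j₁+j₂=0  j₁+j₂+J+1=3
(j₁±m₁, j₂±m₂, J±M) = (0,2,2,0,0,0)
P² = 4/3
sum k=2..2:
  [2] +1/2 = 1/2
S = 1/2
C² = P²·S² = 1/3 ; C = +0.577350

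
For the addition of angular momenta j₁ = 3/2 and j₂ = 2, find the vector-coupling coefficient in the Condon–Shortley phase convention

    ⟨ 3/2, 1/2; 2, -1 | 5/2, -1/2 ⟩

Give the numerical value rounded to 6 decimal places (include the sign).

j₁+j₂−J=1  J+j₁−j₂=2  J−j₁+j₂=3  j₁+j₂+J+1=7
(j₁±m₁, j₂±m₂, J±M) = (2,1,1,3,2,3)
P² = 72/35
sum k=0..1:
  [0] +1/2 = 1/2
  [1] −1/12 = -1/12
S = 5/12
C² = P²·S² = 5/14 ; C = +0.597614

+√(5/14) ≈ +0.597614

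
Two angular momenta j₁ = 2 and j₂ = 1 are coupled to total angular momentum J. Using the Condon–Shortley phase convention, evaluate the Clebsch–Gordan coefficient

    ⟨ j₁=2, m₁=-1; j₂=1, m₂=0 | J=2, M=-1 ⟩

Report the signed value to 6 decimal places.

−√(1/6) ≈ -0.408248

j₁+j₂−J=1  J+j₁−j₂=3  J−j₁+j₂=1  j₁+j₂+J+1=6
(j₁±m₁, j₂±m₂, J±M) = (1,3,1,1,1,3)
P² = 3/2
sum k=0..1:
  [0] +1/6 = 1/6
  [1] −1/2 = -1/2
S = -1/3
C² = P²·S² = 1/6 ; C = -0.408248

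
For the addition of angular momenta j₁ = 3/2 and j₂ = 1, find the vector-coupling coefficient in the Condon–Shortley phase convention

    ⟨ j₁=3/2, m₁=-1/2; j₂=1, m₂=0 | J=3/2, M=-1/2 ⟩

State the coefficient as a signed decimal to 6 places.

triangle: 1!×2!×1!/5! = 2/120
(j±m)!: 1!×2!×1!×1!×1!×2! = 4
prefactor² = (2J+1)×Δ×N² = 4/15
  k=0: +1/(0!×1!×2!×1!×0!×0!) = 1/2
  k=1: −1/(1!×0!×1!×0!×1!×1!) = -1
Σ = -1/2  ⇒  CG² = 4/15×(-1/2)² = 1/15
CG = −√(1/15) = -0.258199

−√(1/15) = -0.258199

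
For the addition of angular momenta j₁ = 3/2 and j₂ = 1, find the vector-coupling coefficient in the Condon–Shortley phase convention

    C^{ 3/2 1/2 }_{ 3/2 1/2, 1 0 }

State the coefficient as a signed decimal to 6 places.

√[4·1!2!1!/5! · 2!1!1!1!2!1!] = √(4/15)
  +(−1)^0/∏(0,1,1,1,1,0)! = 1  (running 1)
  +(−1)^1/∏(1,0,0,0,2,1)! = -1/2  (running 1/2)
⟨..|..⟩ = √(4/15)·(1/2) = +0.258199

+√(1/15) ≈ +0.258199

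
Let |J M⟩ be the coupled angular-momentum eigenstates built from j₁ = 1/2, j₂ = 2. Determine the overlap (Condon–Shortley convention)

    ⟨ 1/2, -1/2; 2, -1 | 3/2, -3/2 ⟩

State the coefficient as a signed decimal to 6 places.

-0.447214

√[4·1!0!3!/5! · 0!1!1!3!0!3!] = √(36/5)
  +(−1)^1/∏(1,0,0,0,0,3)! = -1/6  (running -1/6)
⟨..|..⟩ = √(36/5)·(-1/6) = -0.447214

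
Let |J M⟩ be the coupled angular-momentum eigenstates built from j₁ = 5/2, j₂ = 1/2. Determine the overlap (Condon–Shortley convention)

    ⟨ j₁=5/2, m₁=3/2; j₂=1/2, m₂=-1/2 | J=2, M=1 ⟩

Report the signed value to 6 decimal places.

triangle: 1!*4!*0!/6! = 24/720
(j±m)!: 4!*1!*0!*1!*3!*1! = 144
prefactor² = (2J+1)*Δ*N² = 24
  k=0: +1/(0!*1!*1!*0!*3!*0!) = 1/6
Σ = 1/6  ⇒  CG² = 24*1/6² = 2/3
CG = +√(2/3) = +0.816497

+0.816497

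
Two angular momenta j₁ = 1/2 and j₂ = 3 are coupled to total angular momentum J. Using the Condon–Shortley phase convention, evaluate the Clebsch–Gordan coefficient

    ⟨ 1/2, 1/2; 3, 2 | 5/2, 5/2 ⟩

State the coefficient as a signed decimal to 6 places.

triangle: 1!·0!·5!/7! = 120/5040
(j±m)!: 1!·0!·5!·1!·5!·0! = 14400
prefactor² = (2J+1)·Δ·N² = 14400/7
  k=0: +1/(0!·1!·0!·5!·0!·0!) = 1/120
Σ = 1/120  ⇒  CG² = 14400/7·1/120² = 1/7
CG = +√(1/7) = +0.377964

+0.377964  (= +√(1/7))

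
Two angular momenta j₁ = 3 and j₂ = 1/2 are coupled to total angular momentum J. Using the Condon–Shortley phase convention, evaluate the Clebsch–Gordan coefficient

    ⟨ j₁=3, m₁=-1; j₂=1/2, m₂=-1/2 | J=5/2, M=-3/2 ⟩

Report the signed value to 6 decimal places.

√[6·1!5!0!/7! · 2!4!0!1!1!4!] = √(1152/7)
  +(−1)^0/∏(0,1,4,0,1,0)! = 1/24  (running 1/24)
⟨..|..⟩ = √(1152/7)·(1/24) = +0.534522

+√(2/7) ≈ +0.534522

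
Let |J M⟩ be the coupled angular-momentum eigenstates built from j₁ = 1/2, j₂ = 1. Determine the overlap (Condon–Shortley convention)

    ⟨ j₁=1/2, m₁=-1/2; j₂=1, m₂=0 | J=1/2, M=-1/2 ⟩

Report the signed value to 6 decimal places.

−√(1/3) ≈ -0.577350

triangle: 1!*0!*1!/3! = 1/6
(j±m)!: 0!*1!*1!*1!*0!*1! = 1
prefactor² = (2J+1)*Δ*N² = 1/3
  k=1: −1/(1!*0!*0!*0!*0!*1!) = -1
Σ = -1  ⇒  CG² = 1/3*(-1)² = 1/3
CG = −√(1/3) = -0.577350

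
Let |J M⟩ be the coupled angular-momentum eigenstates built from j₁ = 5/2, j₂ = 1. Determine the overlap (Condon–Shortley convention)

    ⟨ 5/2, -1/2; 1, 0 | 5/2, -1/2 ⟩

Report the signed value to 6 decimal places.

√[6·1!4!1!/7! · 2!3!1!1!2!3!] = √(144/35)
  +(−1)^0/∏(0,1,3,1,1,0)! = 1/6  (running 1/6)
  +(−1)^1/∏(1,0,2,0,2,1)! = -1/4  (running -1/12)
⟨..|..⟩ = √(144/35)·(-1/12) = -0.169031

−√(1/35) = -0.169031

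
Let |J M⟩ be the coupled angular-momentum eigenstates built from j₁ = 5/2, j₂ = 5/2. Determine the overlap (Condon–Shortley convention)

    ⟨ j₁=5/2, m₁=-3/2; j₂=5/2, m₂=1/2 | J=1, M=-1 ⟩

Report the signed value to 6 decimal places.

√[3·4!1!1!/7! · 1!4!3!2!0!2!] = √(288/35)
  +(−1)^3/∏(3,1,1,0,0,1)! = -1/6  (running -1/6)
⟨..|..⟩ = √(288/35)·(-1/6) = -0.478091

-0.478091  (= −√(8/35))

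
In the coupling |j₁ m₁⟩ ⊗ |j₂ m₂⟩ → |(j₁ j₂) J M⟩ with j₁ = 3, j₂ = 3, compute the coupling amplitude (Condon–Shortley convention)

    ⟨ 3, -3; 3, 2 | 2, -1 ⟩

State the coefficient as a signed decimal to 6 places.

+√(25/84) = +0.545545

triangle: 4!×2!×2!/9! = 96/362880
(j±m)!: 0!×6!×5!×1!×1!×3! = 518400
prefactor² = (2J+1)×Δ×N² = 4800/7
  k=4: +1/(4!×0!×2!×1!×0!×1!) = 1/48
Σ = 1/48  ⇒  CG² = 4800/7×1/48² = 25/84
CG = +√(25/84) = +0.545545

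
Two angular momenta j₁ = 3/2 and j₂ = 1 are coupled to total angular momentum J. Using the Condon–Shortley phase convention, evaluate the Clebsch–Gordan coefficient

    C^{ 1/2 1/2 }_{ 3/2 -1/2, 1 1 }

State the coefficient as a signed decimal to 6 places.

triangle: 2!*1!*0!/4! = 2/24
(j±m)!: 1!*2!*2!*0!*1!*0! = 4
prefactor² = (2J+1)*Δ*N² = 2/3
  k=2: +1/(2!*0!*0!*0!*1!*0!) = 1/2
Σ = 1/2  ⇒  CG² = 2/3*1/2² = 1/6
CG = +√(1/6) = +0.408248

+√(1/6) = +0.408248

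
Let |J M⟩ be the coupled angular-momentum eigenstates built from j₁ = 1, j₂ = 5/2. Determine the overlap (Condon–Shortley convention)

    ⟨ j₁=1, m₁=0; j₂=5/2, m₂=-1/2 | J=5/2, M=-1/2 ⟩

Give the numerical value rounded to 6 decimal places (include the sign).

+0.169031  (= +√(1/35))

j₁+j₂−J=1  J+j₁−j₂=1  J−j₁+j₂=4  j₁+j₂+J+1=7
(j₁±m₁, j₂±m₂, J±M) = (1,1,2,3,2,3)
P² = 144/35
sum k=0..1:
  [0] +1/4 = 1/4
  [1] −1/6 = -1/6
S = 1/12
C² = P²·S² = 1/35 ; C = +0.169031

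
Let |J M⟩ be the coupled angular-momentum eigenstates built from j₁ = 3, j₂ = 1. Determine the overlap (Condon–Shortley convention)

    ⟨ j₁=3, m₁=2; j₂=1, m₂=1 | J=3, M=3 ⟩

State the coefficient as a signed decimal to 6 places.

-0.500000  (= −√(1/4))

√[7·1!5!1!/8! · 5!1!2!0!6!0!] = √(3600)
  +(−1)^1/∏(1,0,0,1,5,0)! = -1/120  (running -1/120)
⟨..|..⟩ = √(3600)·(-1/120) = -0.500000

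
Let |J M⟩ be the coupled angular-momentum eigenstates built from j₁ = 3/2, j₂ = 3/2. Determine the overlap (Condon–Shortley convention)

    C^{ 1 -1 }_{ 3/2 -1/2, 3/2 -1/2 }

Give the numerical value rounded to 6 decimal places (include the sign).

j₁+j₂−J=2  J+j₁−j₂=1  J−j₁+j₂=1  j₁+j₂+J+1=5
(j₁±m₁, j₂±m₂, J±M) = (1,2,1,2,0,2)
P² = 2/5
sum k=1..1:
  [1] −1/1 = -1
S = -1
C² = P²·S² = 2/5 ; C = -0.632456

-0.632456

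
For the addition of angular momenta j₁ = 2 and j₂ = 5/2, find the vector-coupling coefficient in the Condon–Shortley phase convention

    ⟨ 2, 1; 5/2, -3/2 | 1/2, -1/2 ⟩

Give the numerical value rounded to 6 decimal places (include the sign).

√[2·4!0!1!/6! · 3!1!1!4!0!1!] = √(48/5)
  +(−1)^1/∏(1,3,0,0,0,1)! = -1/6  (running -1/6)
⟨..|..⟩ = √(48/5)·(-1/6) = -0.516398

-0.516398  (= −√(4/15))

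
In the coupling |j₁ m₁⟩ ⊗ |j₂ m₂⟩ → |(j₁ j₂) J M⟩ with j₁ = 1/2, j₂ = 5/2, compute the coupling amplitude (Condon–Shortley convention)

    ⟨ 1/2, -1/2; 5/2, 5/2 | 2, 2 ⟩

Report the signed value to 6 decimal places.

triangle: 1!×0!×4!/6! = 24/720
(j±m)!: 0!×1!×5!×0!×4!×0! = 2880
prefactor² = (2J+1)×Δ×N² = 480
  k=1: −1/(1!×0!×0!×4!×0!×0!) = -1/24
Σ = -1/24  ⇒  CG² = 480×(-1/24)² = 5/6
CG = −√(5/6) = -0.912871

−√(5/6) = -0.912871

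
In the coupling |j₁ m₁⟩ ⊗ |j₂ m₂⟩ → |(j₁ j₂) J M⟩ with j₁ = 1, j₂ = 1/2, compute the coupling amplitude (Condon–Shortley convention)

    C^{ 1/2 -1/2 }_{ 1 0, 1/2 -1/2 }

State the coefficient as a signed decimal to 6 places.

j₁+j₂−J=1  J+j₁−j₂=1  J−j₁+j₂=0  j₁+j₂+J+1=3
(j₁±m₁, j₂±m₂, J±M) = (1,1,0,1,0,1)
P² = 1/3
sum k=0..0:
  [0] +1/1 = 1
S = 1
C² = P²·S² = 1/3 ; C = +0.577350

+√(1/3) ≈ +0.577350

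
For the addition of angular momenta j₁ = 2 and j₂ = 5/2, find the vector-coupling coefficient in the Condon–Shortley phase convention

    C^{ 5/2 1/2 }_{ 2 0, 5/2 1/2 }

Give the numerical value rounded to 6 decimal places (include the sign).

-0.478091  (= −√(8/35))

√[6·2!2!3!/8! · 2!2!3!2!3!2!] = √(72/35)
  +(−1)^0/∏(0,2,2,3,0,0)! = 1/24  (running 1/24)
  +(−1)^1/∏(1,1,1,2,1,1)! = -1/2  (running -11/24)
  +(−1)^2/∏(2,0,0,1,2,2)! = 1/8  (running -1/3)
⟨..|..⟩ = √(72/35)·(-1/3) = -0.478091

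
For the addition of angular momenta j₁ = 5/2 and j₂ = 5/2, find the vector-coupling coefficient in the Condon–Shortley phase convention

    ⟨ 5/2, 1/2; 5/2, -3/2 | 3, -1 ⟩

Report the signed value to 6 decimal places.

√[7·2!3!3!/9! · 3!2!1!4!2!4!] = √(96/5)
  +(−1)^0/∏(0,2,2,1,1,2)! = 1/8  (running 1/8)
  +(−1)^1/∏(1,1,1,0,2,3)! = -1/12  (running 1/24)
⟨..|..⟩ = √(96/5)·(1/24) = +0.182574

+√(1/30) = +0.182574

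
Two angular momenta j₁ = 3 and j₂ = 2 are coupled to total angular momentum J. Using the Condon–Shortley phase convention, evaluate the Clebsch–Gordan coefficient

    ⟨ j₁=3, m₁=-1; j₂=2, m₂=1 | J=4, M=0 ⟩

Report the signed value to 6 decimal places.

-0.597614

triangle: 1!*5!*3!/10! = 720/3628800
(j±m)!: 2!*4!*3!*1!*4!*4! = 165888
prefactor² = (2J+1)*Δ*N² = 10368/35
  k=0: +1/(0!*1!*4!*3!*1!*0!) = 1/144
  k=1: −1/(1!*0!*3!*2!*2!*1!) = -1/24
Σ = -5/144  ⇒  CG² = 10368/35*(-5/144)² = 5/14
CG = −√(5/14) = -0.597614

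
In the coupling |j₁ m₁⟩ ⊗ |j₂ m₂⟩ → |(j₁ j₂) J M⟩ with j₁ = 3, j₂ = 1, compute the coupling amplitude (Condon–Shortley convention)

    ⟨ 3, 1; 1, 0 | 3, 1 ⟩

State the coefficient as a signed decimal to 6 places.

j₁+j₂−J=1  J+j₁−j₂=5  J−j₁+j₂=1  j₁+j₂+J+1=8
(j₁±m₁, j₂±m₂, J±M) = (4,2,1,1,4,2)
P² = 48
sum k=0..1:
  [0] +1/12 = 1/12
  [1] −1/24 = -1/24
S = 1/24
C² = P²·S² = 1/12 ; C = +0.288675

+√(1/12) = +0.288675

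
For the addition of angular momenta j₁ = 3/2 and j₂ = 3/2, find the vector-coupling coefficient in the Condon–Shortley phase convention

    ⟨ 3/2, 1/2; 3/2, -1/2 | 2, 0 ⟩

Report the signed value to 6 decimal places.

+0.500000  (= +√(1/4))

j₁+j₂−J=1  J+j₁−j₂=2  J−j₁+j₂=2  j₁+j₂+J+1=6
(j₁±m₁, j₂±m₂, J±M) = (2,1,1,2,2,2)
P² = 4/9
sum k=0..1:
  [0] +1/1 = 1
  [1] −1/4 = -1/4
S = 3/4
C² = P²·S² = 1/4 ; C = +0.500000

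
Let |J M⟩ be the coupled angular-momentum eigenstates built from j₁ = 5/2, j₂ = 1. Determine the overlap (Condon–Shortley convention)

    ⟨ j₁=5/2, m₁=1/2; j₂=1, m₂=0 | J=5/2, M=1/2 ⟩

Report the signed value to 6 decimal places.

+0.169031  (= +√(1/35))

√[6·1!4!1!/7! · 3!2!1!1!3!2!] = √(144/35)
  +(−1)^0/∏(0,1,2,1,2,0)! = 1/4  (running 1/4)
  +(−1)^1/∏(1,0,1,0,3,1)! = -1/6  (running 1/12)
⟨..|..⟩ = √(144/35)·(1/12) = +0.169031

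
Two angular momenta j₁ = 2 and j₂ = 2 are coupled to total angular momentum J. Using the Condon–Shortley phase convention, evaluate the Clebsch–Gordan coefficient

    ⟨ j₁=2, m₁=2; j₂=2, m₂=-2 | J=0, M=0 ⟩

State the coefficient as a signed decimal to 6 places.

triangle: 4!*0!*0!/5! = 24/120
(j±m)!: 4!*0!*0!*4!*0!*0! = 576
prefactor² = (2J+1)*Δ*N² = 576/5
  k=0: +1/(0!*4!*0!*0!*0!*0!) = 1/24
Σ = 1/24  ⇒  CG² = 576/5*1/24² = 1/5
CG = +√(1/5) = +0.447214

+0.447214  (= +√(1/5))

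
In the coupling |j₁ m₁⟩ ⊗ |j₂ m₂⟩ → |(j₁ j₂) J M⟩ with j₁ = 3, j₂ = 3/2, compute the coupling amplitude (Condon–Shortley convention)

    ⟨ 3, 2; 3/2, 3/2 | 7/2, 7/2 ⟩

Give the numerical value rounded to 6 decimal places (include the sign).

triangle: 1!·5!·2!/9! = 240/362880
(j±m)!: 5!·1!·3!·0!·7!·0! = 3628800
prefactor² = (2J+1)·Δ·N² = 19200
  k=1: −1/(1!·0!·0!·2!·5!·0!) = -1/240
Σ = -1/240  ⇒  CG² = 19200·(-1/240)² = 1/3
CG = −√(1/3) = -0.577350

−√(1/3) = -0.577350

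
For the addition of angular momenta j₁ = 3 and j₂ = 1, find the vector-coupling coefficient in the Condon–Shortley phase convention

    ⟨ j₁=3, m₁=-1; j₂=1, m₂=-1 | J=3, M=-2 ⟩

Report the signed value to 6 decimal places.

+√(5/12) ≈ +0.645497

√[7·1!5!1!/8! · 2!4!0!2!1!5!] = √(240)
  +(−1)^0/∏(0,1,4,0,1,1)! = 1/24  (running 1/24)
⟨..|..⟩ = √(240)·(1/24) = +0.645497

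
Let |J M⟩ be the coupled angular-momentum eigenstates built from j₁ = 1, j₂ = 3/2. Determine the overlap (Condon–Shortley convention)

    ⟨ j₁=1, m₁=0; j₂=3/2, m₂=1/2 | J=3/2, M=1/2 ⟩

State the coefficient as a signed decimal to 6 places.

j₁+j₂−J=1  J+j₁−j₂=1  J−j₁+j₂=2  j₁+j₂+J+1=5
(j₁±m₁, j₂±m₂, J±M) = (1,1,2,1,2,1)
P² = 4/15
sum k=0..1:
  [0] +1/2 = 1/2
  [1] −1/1 = -1
S = -1/2
C² = P²·S² = 1/15 ; C = -0.258199

−√(1/15) ≈ -0.258199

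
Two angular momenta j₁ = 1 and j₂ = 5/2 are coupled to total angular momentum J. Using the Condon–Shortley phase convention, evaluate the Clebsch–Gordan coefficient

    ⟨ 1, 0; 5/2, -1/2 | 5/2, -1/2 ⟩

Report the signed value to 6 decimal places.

j₁+j₂−J=1  J+j₁−j₂=1  J−j₁+j₂=4  j₁+j₂+J+1=7
(j₁±m₁, j₂±m₂, J±M) = (1,1,2,3,2,3)
P² = 144/35
sum k=0..1:
  [0] +1/4 = 1/4
  [1] −1/6 = -1/6
S = 1/12
C² = P²·S² = 1/35 ; C = +0.169031

+√(1/35) = +0.169031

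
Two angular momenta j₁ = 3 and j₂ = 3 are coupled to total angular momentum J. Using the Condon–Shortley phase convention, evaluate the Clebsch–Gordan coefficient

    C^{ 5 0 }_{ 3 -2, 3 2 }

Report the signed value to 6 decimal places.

-0.436436  (= −√(4/21))

√[11·1!5!5!/12! · 1!5!5!1!5!5!] = √(480000/7)
  +(−1)^0/∏(0,1,5,5,0,0)! = 1/14400  (running 1/14400)
  +(−1)^1/∏(1,0,4,4,1,1)! = -1/576  (running -1/600)
⟨..|..⟩ = √(480000/7)·(-1/600) = -0.436436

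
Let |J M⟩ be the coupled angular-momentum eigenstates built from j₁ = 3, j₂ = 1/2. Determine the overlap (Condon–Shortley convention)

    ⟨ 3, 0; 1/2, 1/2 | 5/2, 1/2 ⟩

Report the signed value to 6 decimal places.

-0.654654

j₁+j₂−J=1  J+j₁−j₂=5  J−j₁+j₂=0  j₁+j₂+J+1=7
(j₁±m₁, j₂±m₂, J±M) = (3,3,1,0,3,2)
P² = 432/7
sum k=1..1:
  [1] −1/12 = -1/12
S = -1/12
C² = P²·S² = 3/7 ; C = -0.654654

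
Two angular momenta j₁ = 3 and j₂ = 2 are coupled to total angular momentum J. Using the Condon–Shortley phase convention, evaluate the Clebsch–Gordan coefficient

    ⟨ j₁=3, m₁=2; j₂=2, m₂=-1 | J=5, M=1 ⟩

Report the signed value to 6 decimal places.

+0.338062

√[11·0!6!4!/11! · 5!1!1!3!6!4!] = √(414720/7)
  +(−1)^0/∏(0,0,1,1,5,3)! = 1/720  (running 1/720)
⟨..|..⟩ = √(414720/7)·(1/720) = +0.338062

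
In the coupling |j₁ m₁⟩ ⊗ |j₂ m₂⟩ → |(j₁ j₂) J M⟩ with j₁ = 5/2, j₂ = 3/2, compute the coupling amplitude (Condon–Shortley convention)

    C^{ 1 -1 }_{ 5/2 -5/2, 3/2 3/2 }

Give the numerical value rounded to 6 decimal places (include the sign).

j₁+j₂−J=3  J+j₁−j₂=2  J−j₁+j₂=0  j₁+j₂+J+1=6
(j₁±m₁, j₂±m₂, J±M) = (0,5,3,0,0,2)
P² = 72
sum k=3..3:
  [3] −1/12 = -1/12
S = -1/12
C² = P²·S² = 1/2 ; C = -0.707107

-0.707107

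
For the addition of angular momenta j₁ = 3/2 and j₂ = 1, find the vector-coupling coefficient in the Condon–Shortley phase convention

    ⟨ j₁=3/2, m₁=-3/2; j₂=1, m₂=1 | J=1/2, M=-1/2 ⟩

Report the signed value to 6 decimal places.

j₁+j₂−J=2  J+j₁−j₂=1  J−j₁+j₂=0  j₁+j₂+J+1=4
(j₁±m₁, j₂±m₂, J±M) = (0,3,2,0,0,1)
P² = 2
sum k=2..2:
  [2] +1/2 = 1/2
S = 1/2
C² = P²·S² = 1/2 ; C = +0.707107

+√(1/2) ≈ +0.707107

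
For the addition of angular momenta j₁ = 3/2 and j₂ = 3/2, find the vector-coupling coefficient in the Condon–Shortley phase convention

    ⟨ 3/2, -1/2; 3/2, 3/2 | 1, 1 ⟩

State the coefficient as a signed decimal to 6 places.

triangle: 2!·1!·1!/5! = 2/120
(j±m)!: 1!·2!·3!·0!·2!·0! = 24
prefactor² = (2J+1)·Δ·N² = 6/5
  k=2: +1/(2!·0!·0!·1!·1!·0!) = 1/2
Σ = 1/2  ⇒  CG² = 6/5·1/2² = 3/10
CG = +√(3/10) = +0.547723

+√(3/10) = +0.547723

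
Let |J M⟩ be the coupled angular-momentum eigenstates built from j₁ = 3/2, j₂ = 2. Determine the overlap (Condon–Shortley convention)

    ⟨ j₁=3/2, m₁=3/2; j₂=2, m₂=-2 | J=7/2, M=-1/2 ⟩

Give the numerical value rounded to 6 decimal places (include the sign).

triangle: 0!·3!·4!/8! = 144/40320
(j±m)!: 3!·0!·0!·4!·3!·4! = 20736
prefactor² = (2J+1)·Δ·N² = 20736/35
  k=0: +1/(0!·0!·0!·0!·3!·4!) = 1/144
Σ = 1/144  ⇒  CG² = 20736/35·1/144² = 1/35
CG = +√(1/35) = +0.169031

+√(1/35) = +0.169031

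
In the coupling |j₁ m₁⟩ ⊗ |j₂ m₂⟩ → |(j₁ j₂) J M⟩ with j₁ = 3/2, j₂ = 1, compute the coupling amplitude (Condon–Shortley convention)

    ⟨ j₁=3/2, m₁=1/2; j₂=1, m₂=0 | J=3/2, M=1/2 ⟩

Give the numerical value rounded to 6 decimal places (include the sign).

√[4·1!2!1!/5! · 2!1!1!1!2!1!] = √(4/15)
  +(−1)^0/∏(0,1,1,1,1,0)! = 1  (running 1)
  +(−1)^1/∏(1,0,0,0,2,1)! = -1/2  (running 1/2)
⟨..|..⟩ = √(4/15)·(1/2) = +0.258199

+0.258199  (= +√(1/15))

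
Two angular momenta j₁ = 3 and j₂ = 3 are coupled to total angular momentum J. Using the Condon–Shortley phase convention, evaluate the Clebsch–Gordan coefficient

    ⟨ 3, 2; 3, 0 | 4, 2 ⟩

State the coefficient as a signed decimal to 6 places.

+√(3/154) = +0.139573

triangle: 2!·4!·4!/11! = 1152/39916800
(j±m)!: 5!·1!·3!·3!·6!·2! = 6220800
prefactor² = (2J+1)·Δ·N² = 124416/77
  k=0: +1/(0!·2!·1!·3!·3!·1!) = 1/72
  k=1: −1/(1!·1!·0!·2!·4!·2!) = -1/96
Σ = 1/288  ⇒  CG² = 124416/77·1/288² = 3/154
CG = +√(3/154) = +0.139573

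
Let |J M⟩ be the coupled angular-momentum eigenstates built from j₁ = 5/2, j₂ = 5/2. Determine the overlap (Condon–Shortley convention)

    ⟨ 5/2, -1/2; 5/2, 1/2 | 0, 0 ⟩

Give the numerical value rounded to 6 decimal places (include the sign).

√[1·5!0!0!/6! · 2!3!3!2!0!0!] = √(24)
  +(−1)^3/∏(3,2,0,0,0,0)! = -1/12  (running -1/12)
⟨..|..⟩ = √(24)·(-1/12) = -0.408248

-0.408248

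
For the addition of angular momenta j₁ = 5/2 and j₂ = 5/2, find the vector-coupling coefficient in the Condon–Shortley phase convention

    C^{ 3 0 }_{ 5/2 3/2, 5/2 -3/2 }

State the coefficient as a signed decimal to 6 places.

triangle: 2!×3!×3!/9! = 72/362880
(j±m)!: 4!×1!×1!×4!×3!×3! = 20736
prefactor² = (2J+1)×Δ×N² = 144/5
  k=0: +1/(0!×2!×1!×1!×2!×2!) = 1/8
  k=1: −1/(1!×1!×0!×0!×3!×3!) = -1/36
Σ = 7/72  ⇒  CG² = 144/5×7/72² = 49/180
CG = +√(49/180) = +0.521749

+0.521749  (= +√(49/180))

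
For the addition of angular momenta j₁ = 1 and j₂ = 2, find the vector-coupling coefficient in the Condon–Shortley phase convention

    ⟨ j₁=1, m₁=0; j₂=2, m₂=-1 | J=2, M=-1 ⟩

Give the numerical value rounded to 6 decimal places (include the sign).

triangle: 1!·1!·3!/6! = 6/720
(j±m)!: 1!·1!·1!·3!·1!·3! = 36
prefactor² = (2J+1)·Δ·N² = 3/2
  k=0: +1/(0!·1!·1!·1!·0!·2!) = 1/2
  k=1: −1/(1!·0!·0!·0!·1!·3!) = -1/6
Σ = 1/3  ⇒  CG² = 3/2·1/3² = 1/6
CG = +√(1/6) = +0.408248

+0.408248  (= +√(1/6))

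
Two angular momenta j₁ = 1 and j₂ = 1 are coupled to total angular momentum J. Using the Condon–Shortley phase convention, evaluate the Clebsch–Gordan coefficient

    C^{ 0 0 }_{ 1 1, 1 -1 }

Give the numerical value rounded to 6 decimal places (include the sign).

+0.577350

√[1·2!0!0!/3! · 2!0!0!2!0!0!] = √(4/3)
  +(−1)^0/∏(0,2,0,0,0,0)! = 1/2  (running 1/2)
⟨..|..⟩ = √(4/3)·(1/2) = +0.577350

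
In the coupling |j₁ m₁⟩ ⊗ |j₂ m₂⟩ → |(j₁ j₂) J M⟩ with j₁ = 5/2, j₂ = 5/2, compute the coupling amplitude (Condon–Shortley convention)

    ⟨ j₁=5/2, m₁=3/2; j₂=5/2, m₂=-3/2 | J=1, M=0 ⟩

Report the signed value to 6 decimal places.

√[3·4!1!1!/7! · 4!1!1!4!1!1!] = √(288/35)
  +(−1)^0/∏(0,4,1,1,0,0)! = 1/24  (running 1/24)
  +(−1)^1/∏(1,3,0,0,1,1)! = -1/6  (running -1/8)
⟨..|..⟩ = √(288/35)·(-1/8) = -0.358569

−√(9/70) ≈ -0.358569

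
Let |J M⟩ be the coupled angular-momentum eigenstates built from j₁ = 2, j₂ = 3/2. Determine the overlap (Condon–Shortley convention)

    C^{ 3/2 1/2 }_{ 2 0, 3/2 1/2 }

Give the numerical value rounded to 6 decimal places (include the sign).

√[4·2!2!1!/6! · 2!2!2!1!2!1!] = √(16/45)
  +(−1)^1/∏(1,1,1,1,1,0)! = -1  (running -1)
  +(−1)^2/∏(2,0,0,0,2,1)! = 1/4  (running -3/4)
⟨..|..⟩ = √(16/45)·(-3/4) = -0.447214

−√(1/5) ≈ -0.447214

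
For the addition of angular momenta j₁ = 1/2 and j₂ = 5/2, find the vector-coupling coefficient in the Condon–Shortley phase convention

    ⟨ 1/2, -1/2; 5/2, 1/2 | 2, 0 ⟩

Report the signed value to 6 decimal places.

−√(1/2) ≈ -0.707107

j₁+j₂−J=1  J+j₁−j₂=0  J−j₁+j₂=4  j₁+j₂+J+1=6
(j₁±m₁, j₂±m₂, J±M) = (0,1,3,2,2,2)
P² = 8
sum k=1..1:
  [1] −1/4 = -1/4
S = -1/4
C² = P²·S² = 1/2 ; C = -0.707107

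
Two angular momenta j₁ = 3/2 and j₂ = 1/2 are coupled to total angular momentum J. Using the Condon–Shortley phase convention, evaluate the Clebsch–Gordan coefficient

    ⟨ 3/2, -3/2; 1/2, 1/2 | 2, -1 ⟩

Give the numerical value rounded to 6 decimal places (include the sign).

+0.500000  (= +√(1/4))

√[5·0!3!1!/5! · 0!3!1!0!1!3!] = √(9)
  +(−1)^0/∏(0,0,3,1,0,0)! = 1/6  (running 1/6)
⟨..|..⟩ = √(9)·(1/6) = +0.500000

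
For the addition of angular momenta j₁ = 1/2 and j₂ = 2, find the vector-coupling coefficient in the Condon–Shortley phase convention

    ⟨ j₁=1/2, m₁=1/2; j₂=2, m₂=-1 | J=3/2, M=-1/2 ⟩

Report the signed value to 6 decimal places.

+√(3/5) ≈ +0.774597

√[4·1!0!3!/5! · 1!0!1!3!1!2!] = √(12/5)
  +(−1)^0/∏(0,1,0,1,0,2)! = 1/2  (running 1/2)
⟨..|..⟩ = √(12/5)·(1/2) = +0.774597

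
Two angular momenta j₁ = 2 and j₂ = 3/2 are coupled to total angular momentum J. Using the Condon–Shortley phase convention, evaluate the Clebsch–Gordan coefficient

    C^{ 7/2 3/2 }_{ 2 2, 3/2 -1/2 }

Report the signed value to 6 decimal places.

triangle: 0!*4!*3!/8! = 144/40320
(j±m)!: 4!*0!*1!*2!*5!*2! = 11520
prefactor² = (2J+1)*Δ*N² = 2304/7
  k=0: +1/(0!*0!*0!*1!*4!*2!) = 1/48
Σ = 1/48  ⇒  CG² = 2304/7*1/48² = 1/7
CG = +√(1/7) = +0.377964

+0.377964  (= +√(1/7))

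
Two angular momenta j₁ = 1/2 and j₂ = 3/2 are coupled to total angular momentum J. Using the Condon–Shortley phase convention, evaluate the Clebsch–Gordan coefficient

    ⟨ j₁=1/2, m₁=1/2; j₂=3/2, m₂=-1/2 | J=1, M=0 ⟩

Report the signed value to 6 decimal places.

√[3·1!0!2!/4! · 1!0!1!2!1!1!] = √(1/2)
  +(−1)^0/∏(0,1,0,1,0,1)! = 1  (running 1)
⟨..|..⟩ = √(1/2)·(1) = +0.707107

+0.707107  (= +√(1/2))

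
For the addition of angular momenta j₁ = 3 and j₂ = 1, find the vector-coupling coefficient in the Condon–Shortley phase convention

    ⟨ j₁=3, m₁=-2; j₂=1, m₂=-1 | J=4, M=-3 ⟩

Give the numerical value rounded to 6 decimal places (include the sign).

j₁+j₂−J=0  J+j₁−j₂=6  J−j₁+j₂=2  j₁+j₂+J+1=9
(j₁±m₁, j₂±m₂, J±M) = (1,5,0,2,1,7)
P² = 43200
sum k=0..0:
  [0] +1/240 = 1/240
S = 1/240
C² = P²·S² = 3/4 ; C = +0.866025

+√(3/4) = +0.866025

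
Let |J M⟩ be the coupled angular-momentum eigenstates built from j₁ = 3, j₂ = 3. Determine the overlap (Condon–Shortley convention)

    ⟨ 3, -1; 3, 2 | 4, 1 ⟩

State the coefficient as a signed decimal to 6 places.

+√(16/77) = +0.455842

triangle: 2!*4!*4!/11! = 1152/39916800
(j±m)!: 2!*4!*5!*1!*5!*3! = 4147200
prefactor² = (2J+1)*Δ*N² = 82944/77
  k=1: −1/(1!*1!*3!*4!*1!*0!) = -1/144
  k=2: +1/(2!*0!*2!*3!*2!*1!) = 1/48
Σ = 1/72  ⇒  CG² = 82944/77*1/72² = 16/77
CG = +√(16/77) = +0.455842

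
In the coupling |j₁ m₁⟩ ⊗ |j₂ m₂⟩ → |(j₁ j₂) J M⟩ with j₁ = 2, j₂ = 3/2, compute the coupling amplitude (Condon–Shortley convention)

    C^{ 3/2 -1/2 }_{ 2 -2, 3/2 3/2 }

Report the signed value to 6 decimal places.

+0.632456

j₁+j₂−J=2  J+j₁−j₂=2  J−j₁+j₂=1  j₁+j₂+J+1=6
(j₁±m₁, j₂±m₂, J±M) = (0,4,3,0,1,2)
P² = 32/5
sum k=2..2:
  [2] +1/4 = 1/4
S = 1/4
C² = P²·S² = 2/5 ; C = +0.632456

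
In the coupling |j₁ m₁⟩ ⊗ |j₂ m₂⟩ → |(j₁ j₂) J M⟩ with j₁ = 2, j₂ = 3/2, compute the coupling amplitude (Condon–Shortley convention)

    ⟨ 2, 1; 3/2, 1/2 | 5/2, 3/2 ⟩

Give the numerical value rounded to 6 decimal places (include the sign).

triangle: 1!×3!×2!/7! = 12/5040
(j±m)!: 3!×1!×2!×1!×4!×1! = 288
prefactor² = (2J+1)×Δ×N² = 144/35
  k=0: +1/(0!×1!×1!×2!×2!×0!) = 1/4
  k=1: −1/(1!×0!×0!×1!×3!×1!) = -1/6
Σ = 1/12  ⇒  CG² = 144/35×1/12² = 1/35
CG = +√(1/35) = +0.169031

+√(1/35) = +0.169031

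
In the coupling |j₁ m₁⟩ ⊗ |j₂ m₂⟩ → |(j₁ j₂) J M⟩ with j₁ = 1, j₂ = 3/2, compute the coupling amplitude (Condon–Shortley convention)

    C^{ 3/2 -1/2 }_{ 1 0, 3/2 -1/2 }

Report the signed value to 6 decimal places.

+0.258199

√[4·1!1!2!/5! · 1!1!1!2!1!2!] = √(4/15)
  +(−1)^0/∏(0,1,1,1,0,1)! = 1  (running 1)
  +(−1)^1/∏(1,0,0,0,1,2)! = -1/2  (running 1/2)
⟨..|..⟩ = √(4/15)·(1/2) = +0.258199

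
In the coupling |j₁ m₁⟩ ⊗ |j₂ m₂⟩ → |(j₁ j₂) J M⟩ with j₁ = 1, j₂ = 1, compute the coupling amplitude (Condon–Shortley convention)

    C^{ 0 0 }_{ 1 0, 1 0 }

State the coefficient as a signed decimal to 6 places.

−√(1/3) ≈ -0.577350

j₁+j₂−J=2  J+j₁−j₂=0  J−j₁+j₂=0  j₁+j₂+J+1=3
(j₁±m₁, j₂±m₂, J±M) = (1,1,1,1,0,0)
P² = 1/3
sum k=1..1:
  [1] −1/1 = -1
S = -1
C² = P²·S² = 1/3 ; C = -0.577350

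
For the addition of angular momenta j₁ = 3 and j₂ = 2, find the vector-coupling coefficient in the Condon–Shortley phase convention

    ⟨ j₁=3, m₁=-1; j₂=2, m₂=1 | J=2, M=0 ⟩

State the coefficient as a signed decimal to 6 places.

+0.377964

triangle: 3!·3!·1!/8! = 36/40320
(j±m)!: 2!·4!·3!·1!·2!·2! = 1152
prefactor² = (2J+1)·Δ·N² = 36/7
  k=2: +1/(2!·1!·2!·1!·1!·0!) = 1/4
  k=3: −1/(3!·0!·1!·0!·2!·1!) = -1/12
Σ = 1/6  ⇒  CG² = 36/7·1/6² = 1/7
CG = +√(1/7) = +0.377964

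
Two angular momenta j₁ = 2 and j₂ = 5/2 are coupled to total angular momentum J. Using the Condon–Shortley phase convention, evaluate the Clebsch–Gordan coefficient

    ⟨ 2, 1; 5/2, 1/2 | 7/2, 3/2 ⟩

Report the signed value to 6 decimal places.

+√(2/21) ≈ +0.308607

j₁+j₂−J=1  J+j₁−j₂=3  J−j₁+j₂=4  j₁+j₂+J+1=9
(j₁±m₁, j₂±m₂, J±M) = (3,1,3,2,5,2)
P² = 384/7
sum k=0..1:
  [0] +1/12 = 1/12
  [1] −1/24 = -1/24
S = 1/24
C² = P²·S² = 2/21 ; C = +0.308607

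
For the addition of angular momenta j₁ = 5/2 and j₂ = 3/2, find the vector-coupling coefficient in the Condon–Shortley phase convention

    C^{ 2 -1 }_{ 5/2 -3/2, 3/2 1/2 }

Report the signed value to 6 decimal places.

+√(1/42) = +0.154303

√[5·2!3!1!/7! · 1!4!2!1!1!3!] = √(24/7)
  +(−1)^1/∏(1,1,3,1,0,0)! = -1/6  (running -1/6)
  +(−1)^2/∏(2,0,2,0,1,1)! = 1/4  (running 1/12)
⟨..|..⟩ = √(24/7)·(1/12) = +0.154303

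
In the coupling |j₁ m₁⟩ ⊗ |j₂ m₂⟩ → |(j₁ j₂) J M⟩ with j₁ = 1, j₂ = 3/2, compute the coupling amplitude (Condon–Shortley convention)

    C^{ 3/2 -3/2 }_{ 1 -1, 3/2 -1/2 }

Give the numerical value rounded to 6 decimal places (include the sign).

−√(2/5) = -0.632456

√[4·1!1!2!/5! · 0!2!1!2!0!3!] = √(8/5)
  +(−1)^1/∏(1,0,1,0,0,2)! = -1/2  (running -1/2)
⟨..|..⟩ = √(8/5)·(-1/2) = -0.632456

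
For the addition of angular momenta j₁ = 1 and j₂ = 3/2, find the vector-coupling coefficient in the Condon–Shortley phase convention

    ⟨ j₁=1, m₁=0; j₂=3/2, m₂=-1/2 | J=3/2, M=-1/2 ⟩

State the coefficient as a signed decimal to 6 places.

+√(1/15) ≈ +0.258199

√[4·1!1!2!/5! · 1!1!1!2!1!2!] = √(4/15)
  +(−1)^0/∏(0,1,1,1,0,1)! = 1  (running 1)
  +(−1)^1/∏(1,0,0,0,1,2)! = -1/2  (running 1/2)
⟨..|..⟩ = √(4/15)·(1/2) = +0.258199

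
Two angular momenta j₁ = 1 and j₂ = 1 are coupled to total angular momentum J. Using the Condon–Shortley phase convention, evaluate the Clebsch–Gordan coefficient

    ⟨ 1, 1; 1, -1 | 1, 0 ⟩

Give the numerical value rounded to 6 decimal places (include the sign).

√[3·1!1!1!/4! · 2!0!0!2!1!1!] = √(1/2)
  +(−1)^0/∏(0,1,0,0,1,1)! = 1  (running 1)
⟨..|..⟩ = √(1/2)·(1) = +0.707107

+√(1/2) ≈ +0.707107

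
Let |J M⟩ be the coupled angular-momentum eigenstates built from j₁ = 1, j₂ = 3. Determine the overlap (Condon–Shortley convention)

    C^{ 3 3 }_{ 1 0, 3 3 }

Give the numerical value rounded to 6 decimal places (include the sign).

√[7·1!1!5!/8! · 1!1!6!0!6!0!] = √(10800)
  +(−1)^1/∏(1,0,0,5,1,0)! = -1/120  (running -1/120)
⟨..|..⟩ = √(10800)·(-1/120) = -0.866025

-0.866025  (= −√(3/4))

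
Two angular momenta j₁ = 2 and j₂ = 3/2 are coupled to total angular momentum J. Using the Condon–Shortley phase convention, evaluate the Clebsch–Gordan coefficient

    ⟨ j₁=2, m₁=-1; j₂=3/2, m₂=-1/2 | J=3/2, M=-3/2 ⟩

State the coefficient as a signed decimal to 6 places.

−√(2/5) ≈ -0.632456

triangle: 2!×2!×1!/6! = 4/720
(j±m)!: 1!×3!×1!×2!×0!×3! = 72
prefactor² = (2J+1)×Δ×N² = 8/5
  k=1: −1/(1!×1!×2!×0!×0!×1!) = -1/2
Σ = -1/2  ⇒  CG² = 8/5×(-1/2)² = 2/5
CG = −√(2/5) = -0.632456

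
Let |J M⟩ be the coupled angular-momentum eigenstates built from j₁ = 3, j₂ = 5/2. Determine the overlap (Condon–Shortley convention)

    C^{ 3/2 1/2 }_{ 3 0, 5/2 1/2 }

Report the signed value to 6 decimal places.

+√(4/35) ≈ +0.338062

triangle: 4!×2!×1!/8! = 48/40320
(j±m)!: 3!×3!×3!×2!×2!×1! = 864
prefactor² = (2J+1)×Δ×N² = 144/35
  k=2: +1/(2!×2!×1!×1!×1!×0!) = 1/4
  k=3: −1/(3!×1!×0!×0!×2!×1!) = -1/12
Σ = 1/6  ⇒  CG² = 144/35×1/6² = 4/35
CG = +√(4/35) = +0.338062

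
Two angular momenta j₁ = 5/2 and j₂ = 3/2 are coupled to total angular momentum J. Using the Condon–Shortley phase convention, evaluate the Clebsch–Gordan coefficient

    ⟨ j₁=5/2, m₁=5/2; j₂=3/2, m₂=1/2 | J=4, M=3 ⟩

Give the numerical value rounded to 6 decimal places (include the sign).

√[9·0!5!3!/9! · 5!0!2!1!7!1!] = √(21600)
  +(−1)^0/∏(0,0,0,2,5,1)! = 1/240  (running 1/240)
⟨..|..⟩ = √(21600)·(1/240) = +0.612372

+√(3/8) ≈ +0.612372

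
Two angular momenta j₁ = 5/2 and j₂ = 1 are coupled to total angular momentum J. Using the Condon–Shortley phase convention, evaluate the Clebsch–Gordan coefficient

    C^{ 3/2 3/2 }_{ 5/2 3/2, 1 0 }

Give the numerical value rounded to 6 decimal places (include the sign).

√[4·2!3!0!/6! · 4!1!1!1!3!0!] = √(48/5)
  +(−1)^1/∏(1,1,0,0,3,0)! = -1/6  (running -1/6)
⟨..|..⟩ = √(48/5)·(-1/6) = -0.516398

-0.516398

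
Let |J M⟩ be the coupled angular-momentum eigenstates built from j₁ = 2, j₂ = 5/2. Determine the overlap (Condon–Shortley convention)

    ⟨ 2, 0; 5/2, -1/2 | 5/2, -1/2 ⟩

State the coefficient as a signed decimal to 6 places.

−√(8/35) ≈ -0.478091

√[6·2!2!3!/8! · 2!2!2!3!2!3!] = √(72/35)
  +(−1)^0/∏(0,2,2,2,0,1)! = 1/8  (running 1/8)
  +(−1)^1/∏(1,1,1,1,1,2)! = -1/2  (running -3/8)
  +(−1)^2/∏(2,0,0,0,2,3)! = 1/24  (running -1/3)
⟨..|..⟩ = √(72/35)·(-1/3) = -0.478091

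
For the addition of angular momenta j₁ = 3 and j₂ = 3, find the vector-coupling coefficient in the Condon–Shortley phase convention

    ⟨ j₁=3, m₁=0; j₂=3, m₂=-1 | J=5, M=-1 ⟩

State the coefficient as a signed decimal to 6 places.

+√(5/42) ≈ +0.345033

j₁+j₂−J=1  J+j₁−j₂=5  J−j₁+j₂=5  j₁+j₂+J+1=12
(j₁±m₁, j₂±m₂, J±M) = (3,3,2,4,4,6)
P² = 69120/7
sum k=0..1:
  [0] +1/144 = 1/144
  [1] −1/288 = -1/288
S = 1/288
C² = P²·S² = 5/42 ; C = +0.345033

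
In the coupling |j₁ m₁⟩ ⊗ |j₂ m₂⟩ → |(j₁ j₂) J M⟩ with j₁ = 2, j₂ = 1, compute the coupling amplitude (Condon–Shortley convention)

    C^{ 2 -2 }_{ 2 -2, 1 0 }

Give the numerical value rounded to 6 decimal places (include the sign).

−√(2/3) = -0.816497

j₁+j₂−J=1  J+j₁−j₂=3  J−j₁+j₂=1  j₁+j₂+J+1=6
(j₁±m₁, j₂±m₂, J±M) = (0,4,1,1,0,4)
P² = 24
sum k=1..1:
  [1] −1/6 = -1/6
S = -1/6
C² = P²·S² = 2/3 ; C = -0.816497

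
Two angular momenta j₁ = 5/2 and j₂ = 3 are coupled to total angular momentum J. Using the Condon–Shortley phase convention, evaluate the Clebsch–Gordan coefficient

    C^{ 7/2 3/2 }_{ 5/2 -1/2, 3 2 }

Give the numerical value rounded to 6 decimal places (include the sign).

triangle: 2!·3!·4!/10! = 288/3628800
(j±m)!: 2!·3!·5!·1!·5!·2! = 345600
prefactor² = (2J+1)·Δ·N² = 1536/7
  k=1: −1/(1!·1!·2!·4!·1!·0!) = -1/48
  k=2: +1/(2!·0!·1!·3!·2!·1!) = 1/24
Σ = 1/48  ⇒  CG² = 1536/7·1/48² = 2/21
CG = +√(2/21) = +0.308607

+√(2/21) = +0.308607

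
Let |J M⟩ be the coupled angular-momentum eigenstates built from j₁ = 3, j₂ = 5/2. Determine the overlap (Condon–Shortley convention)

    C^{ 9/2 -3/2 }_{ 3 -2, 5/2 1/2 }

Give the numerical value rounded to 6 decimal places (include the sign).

triangle: 1!·5!·4!/11! = 2880/39916800
(j±m)!: 1!·5!·3!·2!·3!·6! = 6220800
prefactor² = (2J+1)·Δ·N² = 345600/77
  k=0: +1/(0!·1!·5!·3!·0!·1!) = 1/720
  k=1: −1/(1!·0!·4!·2!·1!·2!) = -1/96
Σ = -13/1440  ⇒  CG² = 345600/77·(-13/1440)² = 169/462
CG = −√(169/462) = -0.604815

-0.604815  (= −√(169/462))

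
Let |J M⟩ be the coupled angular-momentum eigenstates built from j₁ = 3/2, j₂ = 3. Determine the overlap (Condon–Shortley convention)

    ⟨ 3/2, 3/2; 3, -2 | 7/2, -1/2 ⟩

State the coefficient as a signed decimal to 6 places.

j₁+j₂−J=1  J+j₁−j₂=2  J−j₁+j₂=5  j₁+j₂+J+1=9
(j₁±m₁, j₂±m₂, J±M) = (3,0,1,5,3,4)
P² = 3840/7
sum k=0..0:
  [0] +1/48 = 1/48
S = 1/48
C² = P²·S² = 5/21 ; C = +0.487950

+√(5/21) ≈ +0.487950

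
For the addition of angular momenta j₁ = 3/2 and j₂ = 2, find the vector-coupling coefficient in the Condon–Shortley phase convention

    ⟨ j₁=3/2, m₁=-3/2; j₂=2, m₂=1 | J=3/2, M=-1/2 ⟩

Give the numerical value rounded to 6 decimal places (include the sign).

+0.632456

j₁+j₂−J=2  J+j₁−j₂=1  J−j₁+j₂=2  j₁+j₂+J+1=6
(j₁±m₁, j₂±m₂, J±M) = (0,3,3,1,1,2)
P² = 8/5
sum k=2..2:
  [2] +1/2 = 1/2
S = 1/2
C² = P²·S² = 2/5 ; C = +0.632456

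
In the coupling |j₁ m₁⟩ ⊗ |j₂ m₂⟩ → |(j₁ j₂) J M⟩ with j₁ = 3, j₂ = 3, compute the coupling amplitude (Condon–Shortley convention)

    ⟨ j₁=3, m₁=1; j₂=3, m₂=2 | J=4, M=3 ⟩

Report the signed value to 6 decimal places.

√[9·2!4!4!/11! · 4!2!5!1!7!1!] = √(82944/11)
  +(−1)^1/∏(1,1,1,4,3,0)! = -1/144  (running -1/144)
  +(−1)^2/∏(2,0,0,3,4,1)! = 1/288  (running -1/288)
⟨..|..⟩ = √(82944/11)·(-1/288) = -0.301511

−√(1/11) ≈ -0.301511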